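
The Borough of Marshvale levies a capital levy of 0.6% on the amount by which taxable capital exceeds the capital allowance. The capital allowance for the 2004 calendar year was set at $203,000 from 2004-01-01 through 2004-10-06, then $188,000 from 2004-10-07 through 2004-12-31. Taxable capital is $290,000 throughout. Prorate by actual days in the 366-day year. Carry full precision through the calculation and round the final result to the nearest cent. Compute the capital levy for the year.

2004-01-01 to 2004-10-06: 280 days, exemption $203,000 → ($290,000 − $203,000) × 0.6% × 280/366 = $399.3443
2004-10-07 to 2004-12-31: 86 days, exemption $188,000 → ($290,000 − $188,000) × 0.6% × 86/366 = $143.8033
Total = $543.1475

$543.15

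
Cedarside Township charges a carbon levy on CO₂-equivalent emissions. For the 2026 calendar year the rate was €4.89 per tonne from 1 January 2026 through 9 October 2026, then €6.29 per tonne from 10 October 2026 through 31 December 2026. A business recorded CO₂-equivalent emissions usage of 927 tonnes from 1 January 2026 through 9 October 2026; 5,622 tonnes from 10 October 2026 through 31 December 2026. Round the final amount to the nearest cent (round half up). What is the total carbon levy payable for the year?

€39,895.41

1 January – 9 October 2026: 927 tonnes at €4.89/tonne → €4,533.03
10 October – 31 December 2026: 5,622 tonnes at €6.29/tonne → €35,362.38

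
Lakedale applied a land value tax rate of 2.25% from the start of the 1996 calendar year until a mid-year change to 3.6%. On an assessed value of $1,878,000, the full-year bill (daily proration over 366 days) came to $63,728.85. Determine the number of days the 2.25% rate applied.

56 days

Let d = days at the first rate; then 366 − d days at the second rate.
$1,878,000 × [2.25%·d + 3.6%·(366−d)] / 366 = $63,728.85
Solving gives d = 56, so the new rate took effect on 26 February 1996.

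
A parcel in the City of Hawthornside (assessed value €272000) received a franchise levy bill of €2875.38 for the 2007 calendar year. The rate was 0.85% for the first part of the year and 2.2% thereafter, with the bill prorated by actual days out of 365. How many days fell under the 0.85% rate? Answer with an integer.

Let d = days at the first rate; then 365 − d days at the second rate.
€272000 × [0.85%·d + 2.2%·(365−d)] / 365 = €2875.38
Solving gives d = 309, so the new rate took effect on 6 November 2007.

309 days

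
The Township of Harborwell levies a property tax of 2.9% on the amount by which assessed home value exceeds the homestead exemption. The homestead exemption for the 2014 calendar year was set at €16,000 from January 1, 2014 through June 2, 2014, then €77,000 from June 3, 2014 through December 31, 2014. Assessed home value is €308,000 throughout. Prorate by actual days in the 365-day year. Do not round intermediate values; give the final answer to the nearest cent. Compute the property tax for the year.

€7,440.53

January 1 – June 2, 2014: 153 days, exemption €16,000 → (€308,000 − €16,000) × 2.9% × 153/365 = €3,549.6000
June 3 – December 31, 2014: 212 days, exemption €77,000 → (€308,000 − €77,000) × 2.9% × 212/365 = €3,890.9260
Total = €7,440.5260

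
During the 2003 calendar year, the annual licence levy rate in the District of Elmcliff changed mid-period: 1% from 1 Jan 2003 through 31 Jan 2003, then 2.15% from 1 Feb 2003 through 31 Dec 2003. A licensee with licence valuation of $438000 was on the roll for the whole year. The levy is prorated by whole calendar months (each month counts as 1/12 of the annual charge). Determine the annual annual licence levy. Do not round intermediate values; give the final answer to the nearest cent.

$8997.25

1 Jan – 31 Jan 2003: 1 month at 1% → $438000 × 1% × 1/12 = $365.0000
1 Feb – 31 Dec 2003: 11 months at 2.15% → $438000 × 2.15% × 11/12 = $8632.2500
Total = $8997.2500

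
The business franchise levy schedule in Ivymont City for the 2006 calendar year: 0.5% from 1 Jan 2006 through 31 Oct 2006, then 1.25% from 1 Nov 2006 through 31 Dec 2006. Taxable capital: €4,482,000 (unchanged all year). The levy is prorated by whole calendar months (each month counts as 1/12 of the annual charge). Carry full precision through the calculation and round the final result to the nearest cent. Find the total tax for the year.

1 Jan – 31 Oct 2006: 10 months at 0.5% → €4,482,000 × 0.5% × 10/12 = €18,675.0000
1 Nov – 31 Dec 2006: 2 months at 1.25% → €4,482,000 × 1.25% × 2/12 = €9,337.5000
Total = €28,012.5000

€28,012.50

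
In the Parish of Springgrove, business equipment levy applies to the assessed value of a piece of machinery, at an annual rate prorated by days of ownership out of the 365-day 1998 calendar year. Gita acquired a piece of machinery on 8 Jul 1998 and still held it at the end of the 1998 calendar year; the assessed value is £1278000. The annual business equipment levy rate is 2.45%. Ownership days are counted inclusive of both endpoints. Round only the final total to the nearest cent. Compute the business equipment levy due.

£15183.69

Days held (8 Jul – 31 Dec 1998): 177 out of 365
Tax = £1278000 × 2.45% × 177/365 = £15183.6904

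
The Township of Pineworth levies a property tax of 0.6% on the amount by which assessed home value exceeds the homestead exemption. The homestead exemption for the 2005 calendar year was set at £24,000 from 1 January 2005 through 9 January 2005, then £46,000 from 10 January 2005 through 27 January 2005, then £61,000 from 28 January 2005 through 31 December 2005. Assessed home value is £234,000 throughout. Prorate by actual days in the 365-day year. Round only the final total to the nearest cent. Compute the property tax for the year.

£1,047.91

1 January – 9 January 2005: 9 days, exemption £24,000 → (£234,000 − £24,000) × 0.6% × 9/365 = £31.0685
10 January – 27 January 2005: 18 days, exemption £46,000 → (£234,000 − £46,000) × 0.6% × 18/365 = £55.6274
28 January – 31 December 2005: 338 days, exemption £61,000 → (£234,000 − £61,000) × 0.6% × 338/365 = £961.2164
Total = £1,047.9123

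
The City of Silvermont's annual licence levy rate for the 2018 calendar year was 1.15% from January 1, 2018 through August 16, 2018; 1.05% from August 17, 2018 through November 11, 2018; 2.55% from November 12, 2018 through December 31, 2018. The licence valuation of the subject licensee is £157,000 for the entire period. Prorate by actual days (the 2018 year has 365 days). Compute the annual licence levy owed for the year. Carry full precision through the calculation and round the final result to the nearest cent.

£2,069.17

January 1 – August 16, 2018: 228 days at 1.15% → £157,000 × 1.15% × 228/365 = £1,127.8192
August 17 – November 11, 2018: 87 days at 1.05% → £157,000 × 1.05% × 87/365 = £392.9301
November 12 – December 31, 2018: 50 days at 2.55% → £157,000 × 2.55% × 50/365 = £548.4247
Total = £2,069.1740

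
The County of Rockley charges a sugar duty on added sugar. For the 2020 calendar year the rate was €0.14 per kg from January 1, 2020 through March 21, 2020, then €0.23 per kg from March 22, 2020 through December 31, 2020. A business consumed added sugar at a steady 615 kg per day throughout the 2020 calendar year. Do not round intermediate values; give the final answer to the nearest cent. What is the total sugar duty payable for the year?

€47,287.35

January 1 – March 21, 2020: 81 days × 615 kg/day = 49,815 kg at €0.14/kg → €6,974.10
March 22 – December 31, 2020: 285 days × 615 kg/day = 175,275 kg at €0.23/kg → €40,313.25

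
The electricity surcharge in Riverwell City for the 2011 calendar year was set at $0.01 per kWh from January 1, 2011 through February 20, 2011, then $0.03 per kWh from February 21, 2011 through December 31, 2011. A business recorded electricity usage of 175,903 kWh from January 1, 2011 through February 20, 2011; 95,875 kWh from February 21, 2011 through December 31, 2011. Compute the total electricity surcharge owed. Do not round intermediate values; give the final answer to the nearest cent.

$4,635.28

January 1 – February 20, 2011: 175,903 kWh at $0.01/kWh → $1,759.03
February 21 – December 31, 2011: 95,875 kWh at $0.03/kWh → $2,876.25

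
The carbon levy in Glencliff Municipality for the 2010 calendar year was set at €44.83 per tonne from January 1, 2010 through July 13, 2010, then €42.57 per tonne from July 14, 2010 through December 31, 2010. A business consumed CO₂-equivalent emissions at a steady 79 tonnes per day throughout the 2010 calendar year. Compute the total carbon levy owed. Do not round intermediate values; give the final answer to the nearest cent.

January 1 – July 13, 2010: 194 days × 79 tonnes/day = 15,326 tonnes at €44.83/tonne → €687064.58
July 14 – December 31, 2010: 171 days × 79 tonnes/day = 13,509 tonnes at €42.57/tonne → €575078.13

€1262142.71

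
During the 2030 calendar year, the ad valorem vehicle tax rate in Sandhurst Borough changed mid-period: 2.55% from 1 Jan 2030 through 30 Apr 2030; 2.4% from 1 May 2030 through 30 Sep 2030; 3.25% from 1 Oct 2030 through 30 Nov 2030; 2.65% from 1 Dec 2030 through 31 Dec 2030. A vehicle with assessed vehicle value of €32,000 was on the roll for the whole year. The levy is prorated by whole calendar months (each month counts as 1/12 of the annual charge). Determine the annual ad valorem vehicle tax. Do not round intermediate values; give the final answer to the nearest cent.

1 Jan – 30 Apr 2030: 4 months at 2.55% → €32,000 × 2.55% × 4/12 = €272.0000
1 May – 30 Sep 2030: 5 months at 2.4% → €32,000 × 2.4% × 5/12 = €320.0000
1 Oct – 30 Nov 2030: 2 months at 3.25% → €32,000 × 3.25% × 2/12 = €173.3333
1 Dec – 31 Dec 2030: 1 month at 2.65% → €32,000 × 2.65% × 1/12 = €70.6667
Total = €836.0000

€836.00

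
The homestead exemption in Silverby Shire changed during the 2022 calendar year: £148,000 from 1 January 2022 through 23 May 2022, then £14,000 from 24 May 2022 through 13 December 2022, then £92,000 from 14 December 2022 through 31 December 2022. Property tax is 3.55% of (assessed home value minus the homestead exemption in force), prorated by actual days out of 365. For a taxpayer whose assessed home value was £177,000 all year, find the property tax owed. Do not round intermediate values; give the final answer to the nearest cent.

1 January – 23 May 2022: 143 days, exemption £148,000 → (£177,000 − £148,000) × 3.55% × 143/365 = £403.3384
24 May – 13 December 2022: 204 days, exemption £14,000 → (£177,000 − £14,000) × 3.55% × 204/365 = £3,234.0986
14 December – 31 December 2022: 18 days, exemption £92,000 → (£177,000 − £92,000) × 3.55% × 18/365 = £148.8082
Total = £3,786.2452

£3,786.25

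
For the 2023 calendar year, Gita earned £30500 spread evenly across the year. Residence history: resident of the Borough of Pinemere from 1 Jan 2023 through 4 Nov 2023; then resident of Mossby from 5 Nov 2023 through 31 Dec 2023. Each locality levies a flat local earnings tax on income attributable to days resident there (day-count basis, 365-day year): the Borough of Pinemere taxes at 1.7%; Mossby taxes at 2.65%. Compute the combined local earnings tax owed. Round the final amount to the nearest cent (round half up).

The Borough of Pinemere, 1 Jan – 4 Nov 2023: 308 days → £30500 × 1.7% × 308/365 = £437.5288
Mossby, 5 Nov – 31 Dec 2023: 57 days → £30500 × 2.65% × 57/365 = £126.2199
Total = £563.7486

£563.75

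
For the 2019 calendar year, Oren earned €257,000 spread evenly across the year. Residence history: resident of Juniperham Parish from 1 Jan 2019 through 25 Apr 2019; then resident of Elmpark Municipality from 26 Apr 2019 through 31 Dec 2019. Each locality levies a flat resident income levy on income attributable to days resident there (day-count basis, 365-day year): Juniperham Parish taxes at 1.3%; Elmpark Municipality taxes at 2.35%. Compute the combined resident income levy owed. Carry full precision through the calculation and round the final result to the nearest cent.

Juniperham Parish, 1 Jan – 25 Apr 2019: 115 days → €257,000 × 1.3% × 115/365 = €1,052.6438
Elmpark Municipality, 26 Apr – 31 Dec 2019: 250 days → €257,000 × 2.35% × 250/365 = €4,136.6438
Total = €5,189.2877

€5,189.29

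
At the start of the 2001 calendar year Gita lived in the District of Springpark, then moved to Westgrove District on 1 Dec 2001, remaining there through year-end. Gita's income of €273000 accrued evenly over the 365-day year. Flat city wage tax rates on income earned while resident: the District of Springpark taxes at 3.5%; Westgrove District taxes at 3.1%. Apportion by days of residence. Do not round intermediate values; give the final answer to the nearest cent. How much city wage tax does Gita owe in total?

The District of Springpark, 1 Jan – 30 Nov 2001: 334 days → €273000 × 3.5% × 334/365 = €8743.4795
Westgrove District, 1 Dec – 31 Dec 2001: 31 days → €273000 × 3.1% × 31/365 = €718.7753
Total = €9462.2548

€9462.25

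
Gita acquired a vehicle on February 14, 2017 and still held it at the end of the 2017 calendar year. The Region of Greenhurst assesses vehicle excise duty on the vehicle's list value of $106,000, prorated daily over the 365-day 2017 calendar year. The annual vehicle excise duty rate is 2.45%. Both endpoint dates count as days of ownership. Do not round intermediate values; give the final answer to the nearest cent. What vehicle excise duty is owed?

Days held (February 14 – December 31, 2017): 321 out of 365
Tax = $106,000 × 2.45% × 321/365 = $2,283.9370

$2,283.94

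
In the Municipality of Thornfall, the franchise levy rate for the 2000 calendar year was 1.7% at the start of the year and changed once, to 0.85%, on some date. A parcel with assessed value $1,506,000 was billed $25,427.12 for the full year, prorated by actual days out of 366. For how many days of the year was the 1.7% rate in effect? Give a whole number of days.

Let d = days at the first rate; then 366 − d days at the second rate.
$1,506,000 × [1.7%·d + 0.85%·(366−d)] / 366 = $25,427.12
Solving gives d = 361, so the new rate took effect on 27 December 2000.

361 days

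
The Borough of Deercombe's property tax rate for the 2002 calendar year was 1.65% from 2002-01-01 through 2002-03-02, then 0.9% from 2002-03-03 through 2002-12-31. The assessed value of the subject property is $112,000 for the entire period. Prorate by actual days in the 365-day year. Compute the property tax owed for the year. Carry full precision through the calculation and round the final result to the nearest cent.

2002-01-01 to 2002-03-02: 61 days at 1.65% → $112,000 × 1.65% × 61/365 = $308.8438
2002-03-03 to 2002-12-31: 304 days at 0.9% → $112,000 × 0.9% × 304/365 = $839.5397
Total = $1,148.3836

$1,148.38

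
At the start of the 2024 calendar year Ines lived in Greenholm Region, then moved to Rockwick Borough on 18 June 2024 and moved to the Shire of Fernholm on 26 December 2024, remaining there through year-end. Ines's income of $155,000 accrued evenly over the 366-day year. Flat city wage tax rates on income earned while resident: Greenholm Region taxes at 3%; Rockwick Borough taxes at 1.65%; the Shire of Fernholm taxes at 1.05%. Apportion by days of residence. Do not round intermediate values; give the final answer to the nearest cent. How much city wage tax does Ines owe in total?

$3,508.46

Greenholm Region, 1 January – 17 June 2024: 169 days → $155,000 × 3% × 169/366 = $2,147.1311
Rockwick Borough, 18 June – 25 December 2024: 191 days → $155,000 × 1.65% × 191/366 = $1,334.6516
The Shire of Fernholm, 26 December – 31 December 2024: 6 days → $155,000 × 1.05% × 6/366 = $26.6803
Total = $3,508.4631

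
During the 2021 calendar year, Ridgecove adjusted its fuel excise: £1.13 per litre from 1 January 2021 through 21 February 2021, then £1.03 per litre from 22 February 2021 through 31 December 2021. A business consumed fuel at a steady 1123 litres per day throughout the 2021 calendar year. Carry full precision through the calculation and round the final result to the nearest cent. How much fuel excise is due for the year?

1 January – 21 February 2021: 52 days × 1123 litres/day = 58,396 litres at £1.13/litre → £65,987.48
22 February – 31 December 2021: 313 days × 1123 litres/day = 351,499 litres at £1.03/litre → £362,043.97

£428,031.45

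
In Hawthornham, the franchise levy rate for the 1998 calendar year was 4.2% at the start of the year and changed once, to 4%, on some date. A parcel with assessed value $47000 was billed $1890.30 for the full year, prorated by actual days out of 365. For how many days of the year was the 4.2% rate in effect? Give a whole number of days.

Let d = days at the first rate; then 365 − d days at the second rate.
$47000 × [4.2%·d + 4%·(365−d)] / 365 = $1890.30
Solving gives d = 40, so the new rate took effect on 10 Feb 1998.

40 days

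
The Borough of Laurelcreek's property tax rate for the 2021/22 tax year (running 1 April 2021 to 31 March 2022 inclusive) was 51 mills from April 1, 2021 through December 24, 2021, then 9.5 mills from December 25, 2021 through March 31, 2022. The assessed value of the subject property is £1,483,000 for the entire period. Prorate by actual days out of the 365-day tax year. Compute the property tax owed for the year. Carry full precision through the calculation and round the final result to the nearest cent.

£59,277.34

April 1 – December 24, 2021: 268 days at 51 mills → £1,483,000 × 5.1% × 268/365 = £55,533.2712
December 25, 2021 – March 31, 2022: 97 days at 9.5 mills → £1,483,000 × 0.95% × 97/365 = £3,744.0671
Total = £59,277.3384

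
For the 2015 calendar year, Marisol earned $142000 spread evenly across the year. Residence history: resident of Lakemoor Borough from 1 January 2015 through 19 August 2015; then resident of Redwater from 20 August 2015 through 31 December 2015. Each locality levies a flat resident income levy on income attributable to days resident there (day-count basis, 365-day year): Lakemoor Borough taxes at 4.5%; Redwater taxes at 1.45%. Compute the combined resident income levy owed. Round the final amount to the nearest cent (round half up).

$4799.99

Lakemoor Borough, 1 January – 19 August 2015: 231 days → $142000 × 4.5% × 231/365 = $4044.0822
Redwater, 20 August – 31 December 2015: 134 days → $142000 × 1.45% × 134/365 = $755.9068
Total = $4799.9890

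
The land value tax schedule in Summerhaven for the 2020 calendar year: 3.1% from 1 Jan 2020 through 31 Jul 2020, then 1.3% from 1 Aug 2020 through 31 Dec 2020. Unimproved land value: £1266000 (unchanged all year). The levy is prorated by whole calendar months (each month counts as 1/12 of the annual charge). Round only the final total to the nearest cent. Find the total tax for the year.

1 Jan – 31 Jul 2020: 7 months at 3.1% → £1266000 × 3.1% × 7/12 = £22893.5000
1 Aug – 31 Dec 2020: 5 months at 1.3% → £1266000 × 1.3% × 5/12 = £6857.5000
Total = £29751.0000

£29751.00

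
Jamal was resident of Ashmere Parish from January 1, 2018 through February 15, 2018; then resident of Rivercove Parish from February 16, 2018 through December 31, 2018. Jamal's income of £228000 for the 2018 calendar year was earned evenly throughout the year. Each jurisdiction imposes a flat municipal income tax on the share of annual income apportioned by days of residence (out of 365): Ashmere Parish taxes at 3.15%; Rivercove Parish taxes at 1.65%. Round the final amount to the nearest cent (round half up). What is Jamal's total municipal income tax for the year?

Ashmere Parish, January 1 – February 15, 2018: 46 days → £228000 × 3.15% × 46/365 = £905.1288
Rivercove Parish, February 16 – December 31, 2018: 319 days → £228000 × 1.65% × 319/365 = £3287.8849
Total = £4193.0137

£4193.01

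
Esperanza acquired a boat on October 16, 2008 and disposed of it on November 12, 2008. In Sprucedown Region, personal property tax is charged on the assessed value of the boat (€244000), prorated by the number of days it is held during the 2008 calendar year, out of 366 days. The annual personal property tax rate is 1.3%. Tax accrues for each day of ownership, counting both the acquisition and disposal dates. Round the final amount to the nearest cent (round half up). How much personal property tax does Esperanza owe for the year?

Days held (October 16 – November 12, 2008): 28 out of 366
Tax = €244000 × 1.3% × 28/366 = €242.6667

€242.67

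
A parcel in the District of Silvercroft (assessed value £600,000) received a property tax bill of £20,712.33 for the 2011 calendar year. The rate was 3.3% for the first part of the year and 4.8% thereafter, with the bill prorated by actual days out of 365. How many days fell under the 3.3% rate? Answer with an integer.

Let d = days at the first rate; then 365 − d days at the second rate.
£600,000 × [3.3%·d + 4.8%·(365−d)] / 365 = £20,712.33
Solving gives d = 328, so the new rate took effect on November 25, 2011.

328 days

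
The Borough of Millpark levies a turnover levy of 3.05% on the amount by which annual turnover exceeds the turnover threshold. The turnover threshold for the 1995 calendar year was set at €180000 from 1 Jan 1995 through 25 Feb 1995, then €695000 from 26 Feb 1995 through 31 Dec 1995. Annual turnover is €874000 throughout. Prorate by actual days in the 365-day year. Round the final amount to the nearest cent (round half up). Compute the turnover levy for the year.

€7869.42

1 Jan – 25 Feb 1995: 56 days, exemption €180000 → (€874000 − €180000) × 3.05% × 56/365 = €3247.5397
26 Feb – 31 Dec 1995: 309 days, exemption €695000 → (€874000 − €695000) × 3.05% × 309/365 = €4621.8781
Total = €7869.4178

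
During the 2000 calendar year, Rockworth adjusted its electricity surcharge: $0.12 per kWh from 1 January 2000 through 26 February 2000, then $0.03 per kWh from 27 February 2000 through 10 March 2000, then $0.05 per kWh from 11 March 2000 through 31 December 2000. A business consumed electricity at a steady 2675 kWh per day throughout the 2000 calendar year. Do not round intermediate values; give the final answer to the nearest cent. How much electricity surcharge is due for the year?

$58,930.25

1 January – 26 February 2000: 57 days × 2675 kWh/day = 152,475 kWh at $0.12/kWh → $18,297.00
27 February – 10 March 2000: 13 days × 2675 kWh/day = 34,775 kWh at $0.03/kWh → $1,043.25
11 March – 31 December 2000: 296 days × 2675 kWh/day = 791,800 kWh at $0.05/kWh → $39,590.00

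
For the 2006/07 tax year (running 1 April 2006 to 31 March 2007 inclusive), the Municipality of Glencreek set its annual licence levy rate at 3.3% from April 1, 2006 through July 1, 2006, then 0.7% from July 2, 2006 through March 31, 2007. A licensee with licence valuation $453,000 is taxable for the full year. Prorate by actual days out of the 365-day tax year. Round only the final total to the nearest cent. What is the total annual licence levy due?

$6,139.70

April 1 – July 1, 2006: 92 days at 3.3% → $453,000 × 3.3% × 92/365 = $3,767.9671
July 2, 2006 – March 31, 2007: 273 days at 0.7% → $453,000 × 0.7% × 273/365 = $2,371.7342
Total = $6,139.7014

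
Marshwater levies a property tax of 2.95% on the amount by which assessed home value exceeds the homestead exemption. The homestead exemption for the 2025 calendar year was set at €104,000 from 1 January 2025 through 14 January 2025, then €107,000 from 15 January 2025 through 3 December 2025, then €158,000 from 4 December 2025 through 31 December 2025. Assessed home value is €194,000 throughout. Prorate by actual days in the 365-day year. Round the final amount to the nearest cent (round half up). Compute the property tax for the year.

1 January – 14 January 2025: 14 days, exemption €104,000 → (€194,000 − €104,000) × 2.95% × 14/365 = €101.8356
15 January – 3 December 2025: 323 days, exemption €107,000 → (€194,000 − €107,000) × 2.95% × 323/365 = €2,271.1767
4 December – 31 December 2025: 28 days, exemption €158,000 → (€194,000 − €158,000) × 2.95% × 28/365 = €81.4685
Total = €2,454.4808

€2,454.48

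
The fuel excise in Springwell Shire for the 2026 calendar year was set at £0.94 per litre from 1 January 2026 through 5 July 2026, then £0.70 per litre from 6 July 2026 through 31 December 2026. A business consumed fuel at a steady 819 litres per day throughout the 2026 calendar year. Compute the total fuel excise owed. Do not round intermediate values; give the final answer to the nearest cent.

£245814.66

1 January – 5 July 2026: 186 days × 819 litres/day = 152,334 litres at £0.94/litre → £143193.96
6 July – 31 December 2026: 179 days × 819 litres/day = 146,601 litres at £0.70/litre → £102620.70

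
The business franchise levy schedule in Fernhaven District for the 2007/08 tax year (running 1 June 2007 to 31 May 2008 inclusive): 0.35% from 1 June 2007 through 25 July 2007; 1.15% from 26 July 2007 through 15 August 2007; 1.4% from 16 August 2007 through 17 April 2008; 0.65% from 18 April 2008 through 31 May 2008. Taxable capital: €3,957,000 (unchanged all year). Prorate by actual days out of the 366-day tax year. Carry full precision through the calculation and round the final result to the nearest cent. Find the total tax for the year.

1 June – 25 July 2007: 55 days at 0.35% → €3,957,000 × 0.35% × 55/366 = €2,081.2090
26 July – 15 August 2007: 21 days at 1.15% → €3,957,000 × 1.15% × 21/366 = €2,610.9713
16 August 2007 – 17 April 2008: 246 days at 1.4% → €3,957,000 × 1.4% × 246/366 = €37,234.7213
18 April – 31 May 2008: 44 days at 0.65% → €3,957,000 × 0.65% × 44/366 = €3,092.0820
Total = €45,018.9836

€45,018.98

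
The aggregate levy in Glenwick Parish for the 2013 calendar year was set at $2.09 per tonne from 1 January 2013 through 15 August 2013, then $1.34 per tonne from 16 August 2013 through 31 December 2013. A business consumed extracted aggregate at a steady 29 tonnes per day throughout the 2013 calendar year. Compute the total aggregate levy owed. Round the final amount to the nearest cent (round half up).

1 January – 15 August 2013: 227 days × 29 tonnes/day = 6,583 tonnes at $2.09/tonne → $13,758.47
16 August – 31 December 2013: 138 days × 29 tonnes/day = 4,002 tonnes at $1.34/tonne → $5,362.68

$19,121.15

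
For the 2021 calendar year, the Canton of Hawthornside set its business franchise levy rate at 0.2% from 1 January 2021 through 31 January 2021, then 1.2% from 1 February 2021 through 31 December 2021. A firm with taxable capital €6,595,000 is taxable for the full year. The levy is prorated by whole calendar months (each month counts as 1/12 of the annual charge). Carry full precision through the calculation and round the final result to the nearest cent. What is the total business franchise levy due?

1 January – 31 January 2021: 1 month at 0.2% → €6,595,000 × 0.2% × 1/12 = €1,099.1667
1 February – 31 December 2021: 11 months at 1.2% → €6,595,000 × 1.2% × 11/12 = €72,545.0000
Total = €73,644.1667

€73,644.17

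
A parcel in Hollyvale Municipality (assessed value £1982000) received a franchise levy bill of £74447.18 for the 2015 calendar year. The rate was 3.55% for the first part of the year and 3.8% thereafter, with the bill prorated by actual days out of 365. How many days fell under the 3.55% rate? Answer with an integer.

64 days

Let d = days at the first rate; then 365 − d days at the second rate.
£1982000 × [3.55%·d + 3.8%·(365−d)] / 365 = £74447.18
Solving gives d = 64, so the new rate took effect on 6 Mar 2015.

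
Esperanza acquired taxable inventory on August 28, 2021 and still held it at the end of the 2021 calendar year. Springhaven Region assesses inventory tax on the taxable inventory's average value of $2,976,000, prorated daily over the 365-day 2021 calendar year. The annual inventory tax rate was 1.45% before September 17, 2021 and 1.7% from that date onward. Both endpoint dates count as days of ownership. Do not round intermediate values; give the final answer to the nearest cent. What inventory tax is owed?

August 28 – September 16, 2021: 20 days at 1.45% → $2,976,000 × 1.45% × 20/365 = $2,364.4932
September 17 – December 31, 2021: 106 days at 1.7% → $2,976,000 × 1.7% × 106/365 = $14,692.4712
Total = $17,056.9644

$17,056.96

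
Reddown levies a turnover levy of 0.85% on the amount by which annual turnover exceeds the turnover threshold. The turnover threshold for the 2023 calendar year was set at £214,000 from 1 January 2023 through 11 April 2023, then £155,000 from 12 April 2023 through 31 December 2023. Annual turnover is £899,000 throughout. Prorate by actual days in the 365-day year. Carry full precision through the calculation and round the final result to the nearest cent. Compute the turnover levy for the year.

1 January – 11 April 2023: 101 days, exemption £214,000 → (£899,000 − £214,000) × 0.85% × 101/365 = £1,611.1575
12 April – 31 December 2023: 264 days, exemption £155,000 → (£899,000 − £155,000) × 0.85% × 264/365 = £4,574.0712
Total = £6,185.2288

£6,185.23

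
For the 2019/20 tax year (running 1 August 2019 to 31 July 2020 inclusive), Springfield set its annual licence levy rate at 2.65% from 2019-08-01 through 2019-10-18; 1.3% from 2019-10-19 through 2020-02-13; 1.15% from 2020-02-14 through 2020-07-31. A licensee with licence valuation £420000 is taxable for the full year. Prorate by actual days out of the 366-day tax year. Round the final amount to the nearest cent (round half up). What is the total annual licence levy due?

£6392.95

2019-08-01 to 2019-10-18: 79 days at 2.65% → £420000 × 2.65% × 79/366 = £2402.3770
2019-10-19 to 2020-02-13: 118 days at 1.3% → £420000 × 1.3% × 118/366 = £1760.3279
2020-02-14 to 2020-07-31: 169 days at 1.15% → £420000 × 1.15% × 169/366 = £2230.2459
Total = £6392.9508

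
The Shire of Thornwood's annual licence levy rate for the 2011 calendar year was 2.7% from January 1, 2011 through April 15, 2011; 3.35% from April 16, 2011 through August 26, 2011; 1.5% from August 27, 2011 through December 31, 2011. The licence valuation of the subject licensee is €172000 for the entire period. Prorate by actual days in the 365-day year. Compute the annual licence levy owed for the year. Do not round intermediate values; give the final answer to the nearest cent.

January 1 – April 15, 2011: 105 days at 2.7% → €172000 × 2.7% × 105/365 = €1335.9452
April 16 – August 26, 2011: 133 days at 3.35% → €172000 × 3.35% × 133/365 = €2099.5781
August 27 – December 31, 2011: 127 days at 1.5% → €172000 × 1.5% × 127/365 = €897.6986
Total = €4333.2219

€4333.22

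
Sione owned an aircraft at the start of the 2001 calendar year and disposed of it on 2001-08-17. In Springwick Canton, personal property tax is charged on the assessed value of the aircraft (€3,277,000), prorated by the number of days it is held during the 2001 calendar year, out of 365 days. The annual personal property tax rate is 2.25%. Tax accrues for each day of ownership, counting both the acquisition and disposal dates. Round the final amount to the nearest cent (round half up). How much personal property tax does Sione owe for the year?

€46,259.57

Days held (2001-01-01 to 2001-08-17): 229 out of 365
Tax = €3,277,000 × 2.25% × 229/365 = €46,259.5685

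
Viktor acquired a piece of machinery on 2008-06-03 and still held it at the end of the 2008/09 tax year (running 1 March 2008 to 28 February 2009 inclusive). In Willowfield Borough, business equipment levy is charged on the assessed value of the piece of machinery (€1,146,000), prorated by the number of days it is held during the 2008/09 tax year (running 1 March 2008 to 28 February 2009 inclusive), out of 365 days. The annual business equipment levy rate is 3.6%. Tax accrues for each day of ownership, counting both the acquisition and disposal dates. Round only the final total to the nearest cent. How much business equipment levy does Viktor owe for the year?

€30,631.17

Days held (2008-06-03 to 2009-02-28): 271 out of 365
Tax = €1,146,000 × 3.6% × 271/365 = €30,631.1671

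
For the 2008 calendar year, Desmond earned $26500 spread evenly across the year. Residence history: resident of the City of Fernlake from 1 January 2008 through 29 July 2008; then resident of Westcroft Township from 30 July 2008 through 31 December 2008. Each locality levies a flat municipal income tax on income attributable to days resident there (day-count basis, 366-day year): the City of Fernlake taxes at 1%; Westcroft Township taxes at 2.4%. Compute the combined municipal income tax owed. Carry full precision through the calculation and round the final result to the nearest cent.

$422.12

The City of Fernlake, 1 January – 29 July 2008: 211 days → $26500 × 1% × 211/366 = $152.7732
Westcroft Township, 30 July – 31 December 2008: 155 days → $26500 × 2.4% × 155/366 = $269.3443
Total = $422.1175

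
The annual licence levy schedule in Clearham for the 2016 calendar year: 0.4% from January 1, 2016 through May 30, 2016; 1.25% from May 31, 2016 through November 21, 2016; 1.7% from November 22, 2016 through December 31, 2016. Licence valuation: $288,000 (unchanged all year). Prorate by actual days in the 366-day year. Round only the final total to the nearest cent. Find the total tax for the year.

January 1 – May 30, 2016: 151 days at 0.4% → $288,000 × 0.4% × 151/366 = $475.2787
May 31 – November 21, 2016: 175 days at 1.25% → $288,000 × 1.25% × 175/366 = $1,721.3115
November 22 – December 31, 2016: 40 days at 1.7% → $288,000 × 1.7% × 40/366 = $535.0820
Total = $2,731.6721

$2,731.67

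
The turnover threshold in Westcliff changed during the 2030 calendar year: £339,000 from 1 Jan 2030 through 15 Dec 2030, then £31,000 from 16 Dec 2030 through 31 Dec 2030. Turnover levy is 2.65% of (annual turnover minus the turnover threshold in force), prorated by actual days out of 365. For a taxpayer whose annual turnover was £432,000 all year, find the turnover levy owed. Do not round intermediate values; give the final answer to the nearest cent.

1 Jan – 15 Dec 2030: 349 days, exemption £339,000 → (£432,000 − £339,000) × 2.65% × 349/365 = £2,356.4671
16 Dec – 31 Dec 2030: 16 days, exemption £31,000 → (£432,000 − £31,000) × 2.65% × 16/365 = £465.8192
Total = £2,822.2863

£2,822.29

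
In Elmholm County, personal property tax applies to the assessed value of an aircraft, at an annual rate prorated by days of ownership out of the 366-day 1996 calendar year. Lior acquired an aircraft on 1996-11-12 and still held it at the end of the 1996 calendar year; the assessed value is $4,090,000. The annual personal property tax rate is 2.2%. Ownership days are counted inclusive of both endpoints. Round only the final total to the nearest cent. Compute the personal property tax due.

Days held (1996-11-12 to 1996-12-31): 50 out of 366
Tax = $4,090,000 × 2.2% × 50/366 = $12,292.3497

$12,292.35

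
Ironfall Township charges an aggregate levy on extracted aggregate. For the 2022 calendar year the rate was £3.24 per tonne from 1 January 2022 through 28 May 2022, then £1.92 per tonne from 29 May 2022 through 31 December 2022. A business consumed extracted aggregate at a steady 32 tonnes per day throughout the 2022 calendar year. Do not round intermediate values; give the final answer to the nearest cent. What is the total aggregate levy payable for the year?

1 January – 28 May 2022: 148 days × 32 tonnes/day = 4,736 tonnes at £3.24/tonne → £15,344.64
29 May – 31 December 2022: 217 days × 32 tonnes/day = 6,944 tonnes at £1.92/tonne → £13,332.48

£28,677.12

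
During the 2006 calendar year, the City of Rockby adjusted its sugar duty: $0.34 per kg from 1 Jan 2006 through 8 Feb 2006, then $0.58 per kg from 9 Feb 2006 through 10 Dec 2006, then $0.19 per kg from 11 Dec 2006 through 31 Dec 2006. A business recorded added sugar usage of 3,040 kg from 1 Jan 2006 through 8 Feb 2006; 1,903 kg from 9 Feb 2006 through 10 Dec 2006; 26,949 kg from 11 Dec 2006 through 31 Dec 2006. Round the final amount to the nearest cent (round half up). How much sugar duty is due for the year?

1 Jan – 8 Feb 2006: 3,040 kg at $0.34/kg → $1033.60
9 Feb – 10 Dec 2006: 1,903 kg at $0.58/kg → $1103.74
11 Dec – 31 Dec 2006: 26,949 kg at $0.19/kg → $5120.31

$7257.65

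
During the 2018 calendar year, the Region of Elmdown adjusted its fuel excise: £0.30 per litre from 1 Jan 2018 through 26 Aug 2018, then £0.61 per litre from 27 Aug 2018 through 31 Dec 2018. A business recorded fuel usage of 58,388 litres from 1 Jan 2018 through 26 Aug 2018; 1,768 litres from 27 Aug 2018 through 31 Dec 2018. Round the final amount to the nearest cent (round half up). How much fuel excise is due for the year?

1 Jan – 26 Aug 2018: 58,388 litres at £0.30/litre → £17,516.40
27 Aug – 31 Dec 2018: 1,768 litres at £0.61/litre → £1,078.48

£18,594.88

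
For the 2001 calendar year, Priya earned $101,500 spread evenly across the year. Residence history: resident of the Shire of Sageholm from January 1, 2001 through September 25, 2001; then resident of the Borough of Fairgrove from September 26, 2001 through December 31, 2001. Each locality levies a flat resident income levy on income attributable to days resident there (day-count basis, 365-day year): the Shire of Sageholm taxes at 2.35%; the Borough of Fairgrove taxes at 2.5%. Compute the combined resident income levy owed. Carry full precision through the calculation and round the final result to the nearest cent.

The Shire of Sageholm, January 1 – September 25, 2001: 268 days → $101,500 × 2.35% × 268/365 = $1,751.3616
The Borough of Fairgrove, September 26 – December 31, 2001: 97 days → $101,500 × 2.5% × 97/365 = $674.3493
Total = $2,425.7110

$2,425.71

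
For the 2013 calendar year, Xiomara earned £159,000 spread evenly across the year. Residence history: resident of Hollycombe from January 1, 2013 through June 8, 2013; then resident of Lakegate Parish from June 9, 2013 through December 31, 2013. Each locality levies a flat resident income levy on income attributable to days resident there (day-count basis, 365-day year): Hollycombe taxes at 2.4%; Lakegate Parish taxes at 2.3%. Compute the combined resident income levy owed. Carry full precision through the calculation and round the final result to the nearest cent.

Hollycombe, January 1 – June 8, 2013: 159 days → £159,000 × 2.4% × 159/365 = £1,662.3123
Lakegate Parish, June 9 – December 31, 2013: 206 days → £159,000 × 2.3% × 206/365 = £2,063.9507
Total = £3,726.2630

£3,726.26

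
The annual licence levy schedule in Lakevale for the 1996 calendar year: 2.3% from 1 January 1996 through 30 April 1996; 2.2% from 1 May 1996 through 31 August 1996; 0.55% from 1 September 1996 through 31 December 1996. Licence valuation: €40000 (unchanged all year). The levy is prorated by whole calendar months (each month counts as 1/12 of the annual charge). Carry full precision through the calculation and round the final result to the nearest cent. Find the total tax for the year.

1 January – 30 April 1996: 4 months at 2.3% → €40000 × 2.3% × 4/12 = €306.6667
1 May – 31 August 1996: 4 months at 2.2% → €40000 × 2.2% × 4/12 = €293.3333
1 September – 31 December 1996: 4 months at 0.55% → €40000 × 0.55% × 4/12 = €73.3333
Total = €673.3333

€673.33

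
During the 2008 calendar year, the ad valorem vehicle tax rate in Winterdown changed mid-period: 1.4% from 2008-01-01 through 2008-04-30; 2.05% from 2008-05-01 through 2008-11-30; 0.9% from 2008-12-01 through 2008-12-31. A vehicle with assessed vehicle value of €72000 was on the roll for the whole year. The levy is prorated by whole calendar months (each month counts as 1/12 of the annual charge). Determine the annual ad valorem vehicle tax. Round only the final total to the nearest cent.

2008-01-01 to 2008-04-30: 4 months at 1.4% → €72000 × 1.4% × 4/12 = €336.0000
2008-05-01 to 2008-11-30: 7 months at 2.05% → €72000 × 2.05% × 7/12 = €861.0000
2008-12-01 to 2008-12-31: 1 month at 0.9% → €72000 × 0.9% × 1/12 = €54.0000
Total = €1251.0000

€1251.00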